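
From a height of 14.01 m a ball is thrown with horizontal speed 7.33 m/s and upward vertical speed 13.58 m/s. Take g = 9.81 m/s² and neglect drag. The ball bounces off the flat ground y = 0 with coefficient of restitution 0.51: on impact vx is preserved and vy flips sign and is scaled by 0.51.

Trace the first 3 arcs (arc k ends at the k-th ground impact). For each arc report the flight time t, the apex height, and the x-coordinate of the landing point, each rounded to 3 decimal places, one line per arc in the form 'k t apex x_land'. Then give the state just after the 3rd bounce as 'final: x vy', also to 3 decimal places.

1 3.569 23.409 26.160
2 2.228 6.089 42.494
3 1.136 1.584 50.824
final: 50.824 2.843

Arc 1: start y=14.010, vy=13.580 → t=3.569, apex=23.409, x_land=26.160, impact vy=-21.431
  bounce: vy ← 0.51·21.431 = 10.930
Arc 2: start y=0.000, vy=10.930 → t=2.228, apex=6.089, x_land=42.494, impact vy=-10.930
  bounce: vy ← 0.51·10.930 = 5.574
Arc 3: start y=0.000, vy=5.574 → t=1.136, apex=1.584, x_land=50.824, impact vy=-5.574
  bounce: vy ← 0.51·5.574 = 2.843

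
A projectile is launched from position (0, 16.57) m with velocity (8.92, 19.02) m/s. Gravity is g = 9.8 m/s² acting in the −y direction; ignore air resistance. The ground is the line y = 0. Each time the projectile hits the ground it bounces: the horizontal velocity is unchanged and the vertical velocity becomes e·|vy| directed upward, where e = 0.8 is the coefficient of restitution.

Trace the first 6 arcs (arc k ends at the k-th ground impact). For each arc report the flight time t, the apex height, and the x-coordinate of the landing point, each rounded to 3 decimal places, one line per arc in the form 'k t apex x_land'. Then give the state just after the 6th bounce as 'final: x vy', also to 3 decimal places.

1 4.614 35.027 41.161
2 4.278 22.417 79.319
3 3.422 14.347 109.846
4 2.738 9.182 134.267
5 2.190 5.877 153.804
6 1.752 3.761 169.434
final: 169.434 6.869

Arc 1: start y=16.570, vy=19.020 → t=4.614, apex=35.027, x_land=41.161, impact vy=-26.202
  bounce: vy ← 0.8·26.202 = 20.961
Arc 2: start y=0.000, vy=20.961 → t=4.278, apex=22.417, x_land=79.319, impact vy=-20.961
  bounce: vy ← 0.8·20.961 = 16.769
Arc 3: start y=0.000, vy=16.769 → t=3.422, apex=14.347, x_land=109.846, impact vy=-16.769
  bounce: vy ← 0.8·16.769 = 13.415
Arc 4: start y=0.000, vy=13.415 → t=2.738, apex=9.182, x_land=134.267, impact vy=-13.415
  bounce: vy ← 0.8·13.415 = 10.732
Arc 5: start y=0.000, vy=10.732 → t=2.190, apex=5.877, x_land=153.804, impact vy=-10.732
  bounce: vy ← 0.8·10.732 = 8.586
Arc 6: start y=0.000, vy=8.586 → t=1.752, apex=3.761, x_land=169.434, impact vy=-8.586
  bounce: vy ← 0.8·8.586 = 6.869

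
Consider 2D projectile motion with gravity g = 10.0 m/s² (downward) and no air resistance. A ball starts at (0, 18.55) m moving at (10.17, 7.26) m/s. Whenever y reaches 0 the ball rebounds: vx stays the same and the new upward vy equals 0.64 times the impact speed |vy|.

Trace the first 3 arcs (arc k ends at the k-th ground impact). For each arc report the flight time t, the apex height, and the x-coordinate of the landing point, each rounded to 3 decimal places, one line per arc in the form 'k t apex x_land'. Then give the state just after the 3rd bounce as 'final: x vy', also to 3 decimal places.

Arc 1: start y=18.550, vy=7.260 → t=2.784, apex=21.185, x_land=28.318, impact vy=-20.584
  bounce: vy ← 0.64·20.584 = 13.174
Arc 2: start y=0.000, vy=13.174 → t=2.635, apex=8.678, x_land=55.113, impact vy=-13.174
  bounce: vy ← 0.64·13.174 = 8.431
Arc 3: start y=0.000, vy=8.431 → t=1.686, apex=3.554, x_land=72.262, impact vy=-8.431
  bounce: vy ← 0.64·8.431 = 5.396

1 2.784 21.185 28.318
2 2.635 8.678 55.113
3 1.686 3.554 72.262
final: 72.262 5.396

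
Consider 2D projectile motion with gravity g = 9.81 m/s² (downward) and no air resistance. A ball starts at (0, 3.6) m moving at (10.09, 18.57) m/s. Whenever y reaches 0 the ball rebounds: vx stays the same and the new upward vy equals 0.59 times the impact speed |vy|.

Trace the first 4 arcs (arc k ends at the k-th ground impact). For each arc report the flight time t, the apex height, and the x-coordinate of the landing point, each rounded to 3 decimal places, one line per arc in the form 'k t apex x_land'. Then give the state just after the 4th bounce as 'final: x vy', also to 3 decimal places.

Arc 1: start y=3.600, vy=18.570 → t=3.971, apex=21.176, x_land=40.065, impact vy=-20.383
  bounce: vy ← 0.59·20.383 = 12.026
Arc 2: start y=0.000, vy=12.026 → t=2.452, apex=7.371, x_land=64.804, impact vy=-12.026
  bounce: vy ← 0.59·12.026 = 7.095
Arc 3: start y=0.000, vy=7.095 → t=1.447, apex=2.566, x_land=79.400, impact vy=-7.095
  bounce: vy ← 0.59·7.095 = 4.186
Arc 4: start y=0.000, vy=4.186 → t=0.853, apex=0.893, x_land=88.011, impact vy=-4.186
  bounce: vy ← 0.59·4.186 = 2.470

1 3.971 21.176 40.065
2 2.452 7.371 64.804
3 1.447 2.566 79.400
4 0.853 0.893 88.011
final: 88.011 2.470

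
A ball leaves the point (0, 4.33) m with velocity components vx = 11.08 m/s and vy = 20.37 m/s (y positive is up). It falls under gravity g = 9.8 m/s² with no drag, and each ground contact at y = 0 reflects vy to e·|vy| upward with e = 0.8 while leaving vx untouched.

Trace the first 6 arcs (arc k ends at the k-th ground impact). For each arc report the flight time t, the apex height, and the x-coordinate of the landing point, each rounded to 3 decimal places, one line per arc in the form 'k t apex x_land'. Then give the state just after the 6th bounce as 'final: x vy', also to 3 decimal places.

Arc 1: start y=4.330, vy=20.370 → t=4.360, apex=25.500, x_land=48.307, impact vy=-22.356
  bounce: vy ← 0.8·22.356 = 17.885
Arc 2: start y=0.000, vy=17.885 → t=3.650, apex=16.320, x_land=88.749, impact vy=-17.885
  bounce: vy ← 0.8·17.885 = 14.308
Arc 3: start y=0.000, vy=14.308 → t=2.920, apex=10.445, x_land=121.103, impact vy=-14.308
  bounce: vy ← 0.8·14.308 = 11.446
Arc 4: start y=0.000, vy=11.446 → t=2.336, apex=6.685, x_land=146.986, impact vy=-11.446
  bounce: vy ← 0.8·11.446 = 9.157
Arc 5: start y=0.000, vy=9.157 → t=1.869, apex=4.278, x_land=167.692, impact vy=-9.157
  bounce: vy ← 0.8·9.157 = 7.326
Arc 6: start y=0.000, vy=7.326 → t=1.495, apex=2.738, x_land=184.257, impact vy=-7.326
  bounce: vy ← 0.8·7.326 = 5.861

1 4.360 25.500 48.307
2 3.650 16.320 88.749
3 2.920 10.445 121.103
4 2.336 6.685 146.986
5 1.869 4.278 167.692
6 1.495 2.738 184.257
final: 184.257 5.861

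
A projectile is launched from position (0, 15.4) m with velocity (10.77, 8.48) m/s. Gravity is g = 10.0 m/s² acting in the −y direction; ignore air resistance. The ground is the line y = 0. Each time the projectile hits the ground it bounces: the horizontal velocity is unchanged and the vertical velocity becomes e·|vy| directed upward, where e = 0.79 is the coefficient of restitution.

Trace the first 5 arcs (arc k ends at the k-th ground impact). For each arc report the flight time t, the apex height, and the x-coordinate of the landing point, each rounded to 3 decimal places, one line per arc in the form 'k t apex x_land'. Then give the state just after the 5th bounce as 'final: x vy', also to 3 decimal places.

Arc 1: start y=15.400, vy=8.480 → t=2.797, apex=18.996, x_land=30.125, impact vy=-19.491
  bounce: vy ← 0.79·19.491 = 15.398
Arc 2: start y=0.000, vy=15.398 → t=3.080, apex=11.855, x_land=63.293, impact vy=-15.398
  bounce: vy ← 0.79·15.398 = 12.165
Arc 3: start y=0.000, vy=12.165 → t=2.433, apex=7.399, x_land=89.495, impact vy=-12.165
  bounce: vy ← 0.79·12.165 = 9.610
Arc 4: start y=0.000, vy=9.610 → t=1.922, apex=4.618, x_land=110.195, impact vy=-9.610
  bounce: vy ← 0.79·9.610 = 7.592
Arc 5: start y=0.000, vy=7.592 → t=1.518, apex=2.882, x_land=126.548, impact vy=-7.592
  bounce: vy ← 0.79·7.592 = 5.998

1 2.797 18.996 30.125
2 3.080 11.855 63.293
3 2.433 7.399 89.495
4 1.922 4.618 110.195
5 1.518 2.882 126.548
final: 126.548 5.998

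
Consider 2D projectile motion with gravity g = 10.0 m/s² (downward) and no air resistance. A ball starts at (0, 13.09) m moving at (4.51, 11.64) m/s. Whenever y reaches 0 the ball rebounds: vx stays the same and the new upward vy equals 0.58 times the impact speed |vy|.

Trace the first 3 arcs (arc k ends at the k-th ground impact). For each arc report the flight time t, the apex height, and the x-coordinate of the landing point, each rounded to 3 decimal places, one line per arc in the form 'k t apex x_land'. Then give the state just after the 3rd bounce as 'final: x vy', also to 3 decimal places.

Arc 1: start y=13.090, vy=11.640 → t=3.157, apex=19.864, x_land=14.239, impact vy=-19.932
  bounce: vy ← 0.58·19.932 = 11.561
Arc 2: start y=0.000, vy=11.561 → t=2.312, apex=6.682, x_land=24.667, impact vy=-11.561
  bounce: vy ← 0.58·11.561 = 6.705
Arc 3: start y=0.000, vy=6.705 → t=1.341, apex=2.248, x_land=30.715, impact vy=-6.705
  bounce: vy ← 0.58·6.705 = 3.889

1 3.157 19.864 14.239
2 2.312 6.682 24.667
3 1.341 2.248 30.715
final: 30.715 3.889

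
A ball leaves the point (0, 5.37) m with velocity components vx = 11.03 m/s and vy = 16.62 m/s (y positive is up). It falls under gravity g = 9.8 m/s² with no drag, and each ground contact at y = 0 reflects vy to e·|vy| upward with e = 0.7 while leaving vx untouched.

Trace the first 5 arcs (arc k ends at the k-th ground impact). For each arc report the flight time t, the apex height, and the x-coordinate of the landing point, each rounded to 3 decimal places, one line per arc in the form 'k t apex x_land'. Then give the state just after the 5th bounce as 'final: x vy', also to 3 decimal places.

Arc 1: start y=5.370, vy=16.620 → t=3.689, apex=19.463, x_land=40.689, impact vy=-19.531
  bounce: vy ← 0.7·19.531 = 13.672
Arc 2: start y=0.000, vy=13.672 → t=2.790, apex=9.537, x_land=71.465, impact vy=-13.672
  bounce: vy ← 0.7·13.672 = 9.570
Arc 3: start y=0.000, vy=9.570 → t=1.953, apex=4.673, x_land=93.008, impact vy=-9.570
  bounce: vy ← 0.7·9.570 = 6.699
Arc 4: start y=0.000, vy=6.699 → t=1.367, apex=2.290, x_land=108.088, impact vy=-6.699
  bounce: vy ← 0.7·6.699 = 4.689
Arc 5: start y=0.000, vy=4.689 → t=0.957, apex=1.122, x_land=118.644, impact vy=-4.689
  bounce: vy ← 0.7·4.689 = 3.283

1 3.689 19.463 40.689
2 2.790 9.537 71.465
3 1.953 4.673 93.008
4 1.367 2.290 108.088
5 0.957 1.122 118.644
final: 118.644 3.283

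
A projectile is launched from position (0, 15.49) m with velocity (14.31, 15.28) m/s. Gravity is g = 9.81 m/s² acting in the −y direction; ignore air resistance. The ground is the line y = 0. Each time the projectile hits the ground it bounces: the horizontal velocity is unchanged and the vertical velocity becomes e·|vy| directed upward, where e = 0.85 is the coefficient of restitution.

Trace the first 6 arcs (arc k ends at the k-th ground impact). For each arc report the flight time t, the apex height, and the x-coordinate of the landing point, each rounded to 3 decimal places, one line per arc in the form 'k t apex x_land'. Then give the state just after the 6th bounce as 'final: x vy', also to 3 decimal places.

Arc 1: start y=15.490, vy=15.280 → t=3.921, apex=27.390, x_land=56.105, impact vy=-23.182
  bounce: vy ← 0.85·23.182 = 19.704
Arc 2: start y=0.000, vy=19.704 → t=4.017, apex=19.789, x_land=113.591, impact vy=-19.704
  bounce: vy ← 0.85·19.704 = 16.749
Arc 3: start y=0.000, vy=16.749 → t=3.415, apex=14.298, x_land=162.455, impact vy=-16.749
  bounce: vy ← 0.85·16.749 = 14.236
Arc 4: start y=0.000, vy=14.236 → t=2.902, apex=10.330, x_land=203.989, impact vy=-14.236
  bounce: vy ← 0.85·14.236 = 12.101
Arc 5: start y=0.000, vy=12.101 → t=2.467, apex=7.464, x_land=239.292, impact vy=-12.101
  bounce: vy ← 0.85·12.101 = 10.286
Arc 6: start y=0.000, vy=10.286 → t=2.097, apex=5.392, x_land=269.301, impact vy=-10.286
  bounce: vy ← 0.85·10.286 = 8.743

1 3.921 27.390 56.105
2 4.017 19.789 113.591
3 3.415 14.298 162.455
4 2.902 10.330 203.989
5 2.467 7.464 239.292
6 2.097 5.392 269.301
final: 269.301 8.743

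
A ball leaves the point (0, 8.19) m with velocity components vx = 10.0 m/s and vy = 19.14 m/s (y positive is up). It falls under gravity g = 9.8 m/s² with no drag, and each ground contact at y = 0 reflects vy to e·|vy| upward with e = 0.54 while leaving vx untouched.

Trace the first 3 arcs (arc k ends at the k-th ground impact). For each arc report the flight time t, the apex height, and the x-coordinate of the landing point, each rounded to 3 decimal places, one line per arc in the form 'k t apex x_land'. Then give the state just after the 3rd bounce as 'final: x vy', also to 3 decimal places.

Arc 1: start y=8.190, vy=19.140 → t=4.295, apex=26.881, x_land=42.953, impact vy=-22.954
  bounce: vy ← 0.54·22.954 = 12.395
Arc 2: start y=0.000, vy=12.395 → t=2.530, apex=7.838, x_land=68.248, impact vy=-12.395
  bounce: vy ← 0.54·12.395 = 6.693
Arc 3: start y=0.000, vy=6.693 → t=1.366, apex=2.286, x_land=81.908, impact vy=-6.693
  bounce: vy ← 0.54·6.693 = 3.614

1 4.295 26.881 42.953
2 2.530 7.838 68.248
3 1.366 2.286 81.908
final: 81.908 3.614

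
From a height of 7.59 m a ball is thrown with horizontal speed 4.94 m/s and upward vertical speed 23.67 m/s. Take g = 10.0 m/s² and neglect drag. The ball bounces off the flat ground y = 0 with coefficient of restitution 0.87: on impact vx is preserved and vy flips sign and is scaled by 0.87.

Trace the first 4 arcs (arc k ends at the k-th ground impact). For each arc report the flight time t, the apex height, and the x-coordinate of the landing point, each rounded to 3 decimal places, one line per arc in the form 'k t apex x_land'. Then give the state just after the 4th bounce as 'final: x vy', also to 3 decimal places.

Arc 1: start y=7.590, vy=23.670 → t=5.035, apex=35.603, x_land=24.875, impact vy=-26.685
  bounce: vy ← 0.87·26.685 = 23.216
Arc 2: start y=0.000, vy=23.216 → t=4.643, apex=26.948, x_land=47.812, impact vy=-23.216
  bounce: vy ← 0.87·23.216 = 20.198
Arc 3: start y=0.000, vy=20.198 → t=4.040, apex=20.397, x_land=67.767, impact vy=-20.198
  bounce: vy ← 0.87·20.198 = 17.572
Arc 4: start y=0.000, vy=17.572 → t=3.514, apex=15.439, x_land=85.128, impact vy=-17.572
  bounce: vy ← 0.87·17.572 = 15.288

1 5.035 35.603 24.875
2 4.643 26.948 47.812
3 4.040 20.397 67.767
4 3.514 15.439 85.128
final: 85.128 15.288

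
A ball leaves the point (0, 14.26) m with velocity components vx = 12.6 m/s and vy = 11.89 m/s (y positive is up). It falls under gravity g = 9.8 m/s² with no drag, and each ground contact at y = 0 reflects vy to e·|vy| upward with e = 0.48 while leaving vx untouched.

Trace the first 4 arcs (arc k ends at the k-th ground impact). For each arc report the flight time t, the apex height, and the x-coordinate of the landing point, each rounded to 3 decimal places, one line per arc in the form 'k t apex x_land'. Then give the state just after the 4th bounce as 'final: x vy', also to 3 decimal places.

Arc 1: start y=14.260, vy=11.890 → t=3.307, apex=21.473, x_land=41.664, impact vy=-20.515
  bounce: vy ← 0.48·20.515 = 9.847
Arc 2: start y=0.000, vy=9.847 → t=2.010, apex=4.947, x_land=66.985, impact vy=-9.847
  bounce: vy ← 0.48·9.847 = 4.727
Arc 3: start y=0.000, vy=4.727 → t=0.965, apex=1.140, x_land=79.139, impact vy=-4.727
  bounce: vy ← 0.48·4.727 = 2.269
Arc 4: start y=0.000, vy=2.269 → t=0.463, apex=0.263, x_land=84.973, impact vy=-2.269
  bounce: vy ← 0.48·2.269 = 1.089

1 3.307 21.473 41.664
2 2.010 4.947 66.985
3 0.965 1.140 79.139
4 0.463 0.263 84.973
final: 84.973 1.089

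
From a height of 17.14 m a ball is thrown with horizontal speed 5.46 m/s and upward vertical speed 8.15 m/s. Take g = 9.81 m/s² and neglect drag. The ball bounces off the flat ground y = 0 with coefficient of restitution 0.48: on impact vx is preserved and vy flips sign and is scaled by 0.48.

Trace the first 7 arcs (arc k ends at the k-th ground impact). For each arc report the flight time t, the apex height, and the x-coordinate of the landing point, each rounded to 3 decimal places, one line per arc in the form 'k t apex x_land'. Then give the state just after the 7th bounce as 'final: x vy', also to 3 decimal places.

Arc 1: start y=17.140, vy=8.150 → t=2.876, apex=20.525, x_land=15.705, impact vy=-20.068
  bounce: vy ← 0.48·20.068 = 9.632
Arc 2: start y=0.000, vy=9.632 → t=1.964, apex=4.729, x_land=26.428, impact vy=-9.632
  bounce: vy ← 0.48·9.632 = 4.624
Arc 3: start y=0.000, vy=4.624 → t=0.943, apex=1.090, x_land=31.574, impact vy=-4.624
  bounce: vy ← 0.48·4.624 = 2.219
Arc 4: start y=0.000, vy=2.219 → t=0.452, apex=0.251, x_land=34.045, impact vy=-2.219
  bounce: vy ← 0.48·2.219 = 1.065
Arc 5: start y=0.000, vy=1.065 → t=0.217, apex=0.058, x_land=35.231, impact vy=-1.065
  bounce: vy ← 0.48·1.065 = 0.511
Arc 6: start y=0.000, vy=0.511 → t=0.104, apex=0.013, x_land=35.800, impact vy=-0.511
  bounce: vy ← 0.48·0.511 = 0.245
Arc 7: start y=0.000, vy=0.245 → t=0.050, apex=0.003, x_land=36.073, impact vy=-0.245
  bounce: vy ← 0.48·0.245 = 0.118

1 2.876 20.525 15.705
2 1.964 4.729 26.428
3 0.943 1.090 31.574
4 0.452 0.251 34.045
5 0.217 0.058 35.231
6 0.104 0.013 35.800
7 0.050 0.003 36.073
final: 36.073 0.118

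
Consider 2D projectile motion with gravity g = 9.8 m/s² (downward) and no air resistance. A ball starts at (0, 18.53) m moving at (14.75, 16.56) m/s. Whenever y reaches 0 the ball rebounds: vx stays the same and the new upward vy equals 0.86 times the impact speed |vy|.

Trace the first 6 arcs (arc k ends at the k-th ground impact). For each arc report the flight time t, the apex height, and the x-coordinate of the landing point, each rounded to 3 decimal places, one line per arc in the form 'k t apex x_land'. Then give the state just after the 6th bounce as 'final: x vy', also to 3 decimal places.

Arc 1: start y=18.530, vy=16.560 → t=4.266, apex=32.522, x_land=62.924, impact vy=-25.247
  bounce: vy ← 0.86·25.247 = 21.713
Arc 2: start y=0.000, vy=21.713 → t=4.431, apex=24.053, x_land=128.283, impact vy=-21.713
  bounce: vy ← 0.86·21.713 = 18.673
Arc 3: start y=0.000, vy=18.673 → t=3.811, apex=17.790, x_land=184.493, impact vy=-18.673
  bounce: vy ← 0.86·18.673 = 16.059
Arc 4: start y=0.000, vy=16.059 → t=3.277, apex=13.157, x_land=232.832, impact vy=-16.059
  bounce: vy ← 0.86·16.059 = 13.810
Arc 5: start y=0.000, vy=13.810 → t=2.818, apex=9.731, x_land=274.405, impact vy=-13.810
  bounce: vy ← 0.86·13.810 = 11.877
Arc 6: start y=0.000, vy=11.877 → t=2.424, apex=7.197, x_land=310.157, impact vy=-11.877
  bounce: vy ← 0.86·11.877 = 10.214

1 4.266 32.522 62.924
2 4.431 24.053 128.283
3 3.811 17.790 184.493
4 3.277 13.157 232.832
5 2.818 9.731 274.405
6 2.424 7.197 310.157
final: 310.157 10.214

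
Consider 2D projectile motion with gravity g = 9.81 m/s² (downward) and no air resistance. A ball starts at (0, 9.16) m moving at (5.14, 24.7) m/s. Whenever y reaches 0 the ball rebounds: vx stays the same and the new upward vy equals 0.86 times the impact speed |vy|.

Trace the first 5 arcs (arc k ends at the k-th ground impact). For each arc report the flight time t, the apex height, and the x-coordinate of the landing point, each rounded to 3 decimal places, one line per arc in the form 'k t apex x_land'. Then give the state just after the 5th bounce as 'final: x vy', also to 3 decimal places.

1 5.383 40.255 27.667
2 4.927 29.773 52.994
3 4.238 22.020 74.775
4 3.644 16.286 93.507
5 3.134 12.045 109.616
final: 109.616 13.221

Arc 1: start y=9.160, vy=24.700 → t=5.383, apex=40.255, x_land=27.667, impact vy=-28.104
  bounce: vy ← 0.86·28.104 = 24.169
Arc 2: start y=0.000, vy=24.169 → t=4.927, apex=29.773, x_land=52.994, impact vy=-24.169
  bounce: vy ← 0.86·24.169 = 20.785
Arc 3: start y=0.000, vy=20.785 → t=4.238, apex=22.020, x_land=74.775, impact vy=-20.785
  bounce: vy ← 0.86·20.785 = 17.875
Arc 4: start y=0.000, vy=17.875 → t=3.644, apex=16.286, x_land=93.507, impact vy=-17.875
  bounce: vy ← 0.86·17.875 = 15.373
Arc 5: start y=0.000, vy=15.373 → t=3.134, apex=12.045, x_land=109.616, impact vy=-15.373
  bounce: vy ← 0.86·15.373 = 13.221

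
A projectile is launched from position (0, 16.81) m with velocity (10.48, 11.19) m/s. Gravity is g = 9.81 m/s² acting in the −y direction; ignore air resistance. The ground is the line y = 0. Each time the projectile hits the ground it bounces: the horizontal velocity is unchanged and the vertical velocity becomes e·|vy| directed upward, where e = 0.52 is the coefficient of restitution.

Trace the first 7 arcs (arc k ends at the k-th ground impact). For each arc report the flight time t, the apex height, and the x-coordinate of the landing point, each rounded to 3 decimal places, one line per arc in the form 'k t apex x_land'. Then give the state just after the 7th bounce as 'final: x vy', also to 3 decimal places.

1 3.315 23.192 34.743
2 2.261 6.271 58.442
3 1.176 1.696 70.766
4 0.611 0.459 77.175
5 0.318 0.124 80.507
6 0.165 0.034 82.240
7 0.086 0.009 83.141
final: 83.141 0.219

Arc 1: start y=16.810, vy=11.190 → t=3.315, apex=23.192, x_land=34.743, impact vy=-21.331
  bounce: vy ← 0.52·21.331 = 11.092
Arc 2: start y=0.000, vy=11.092 → t=2.261, apex=6.271, x_land=58.442, impact vy=-11.092
  bounce: vy ← 0.52·11.092 = 5.768
Arc 3: start y=0.000, vy=5.768 → t=1.176, apex=1.696, x_land=70.766, impact vy=-5.768
  bounce: vy ← 0.52·5.768 = 2.999
Arc 4: start y=0.000, vy=2.999 → t=0.611, apex=0.459, x_land=77.175, impact vy=-2.999
  bounce: vy ← 0.52·2.999 = 1.560
Arc 5: start y=0.000, vy=1.560 → t=0.318, apex=0.124, x_land=80.507, impact vy=-1.560
  bounce: vy ← 0.52·1.560 = 0.811
Arc 6: start y=0.000, vy=0.811 → t=0.165, apex=0.034, x_land=82.240, impact vy=-0.811
  bounce: vy ← 0.52·0.811 = 0.422
Arc 7: start y=0.000, vy=0.422 → t=0.086, apex=0.009, x_land=83.141, impact vy=-0.422
  bounce: vy ← 0.52·0.422 = 0.219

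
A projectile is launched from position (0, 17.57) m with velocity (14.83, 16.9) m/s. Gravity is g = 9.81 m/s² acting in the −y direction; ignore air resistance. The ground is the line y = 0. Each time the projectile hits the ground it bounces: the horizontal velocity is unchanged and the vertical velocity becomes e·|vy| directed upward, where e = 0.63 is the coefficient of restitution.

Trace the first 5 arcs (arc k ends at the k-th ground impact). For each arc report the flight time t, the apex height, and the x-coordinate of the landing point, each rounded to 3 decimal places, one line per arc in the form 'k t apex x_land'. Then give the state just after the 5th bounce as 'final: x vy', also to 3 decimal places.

1 4.282 32.127 63.502
2 3.225 12.751 111.324
3 2.032 5.061 141.452
4 1.280 2.009 160.433
5 0.806 0.797 172.390
final: 172.390 2.492

Arc 1: start y=17.570, vy=16.900 → t=4.282, apex=32.127, x_land=63.502, impact vy=-25.106
  bounce: vy ← 0.63·25.106 = 15.817
Arc 2: start y=0.000, vy=15.817 → t=3.225, apex=12.751, x_land=111.324, impact vy=-15.817
  bounce: vy ← 0.63·15.817 = 9.965
Arc 3: start y=0.000, vy=9.965 → t=2.032, apex=5.061, x_land=141.452, impact vy=-9.965
  bounce: vy ← 0.63·9.965 = 6.278
Arc 4: start y=0.000, vy=6.278 → t=1.280, apex=2.009, x_land=160.433, impact vy=-6.278
  bounce: vy ← 0.63·6.278 = 3.955
Arc 5: start y=0.000, vy=3.955 → t=0.806, apex=0.797, x_land=172.390, impact vy=-3.955
  bounce: vy ← 0.63·3.955 = 2.492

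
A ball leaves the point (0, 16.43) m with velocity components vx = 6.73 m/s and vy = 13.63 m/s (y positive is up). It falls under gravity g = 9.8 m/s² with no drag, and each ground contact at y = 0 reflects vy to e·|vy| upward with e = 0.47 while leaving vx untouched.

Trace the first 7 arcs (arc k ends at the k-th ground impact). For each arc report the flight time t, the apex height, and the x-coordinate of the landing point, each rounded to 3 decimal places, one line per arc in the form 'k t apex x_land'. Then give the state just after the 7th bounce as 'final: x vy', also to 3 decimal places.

Arc 1: start y=16.430, vy=13.630 → t=3.690, apex=25.908, x_land=24.835, impact vy=-22.535
  bounce: vy ← 0.47·22.535 = 10.591
Arc 2: start y=0.000, vy=10.591 → t=2.161, apex=5.723, x_land=39.382, impact vy=-10.591
  bounce: vy ← 0.47·10.591 = 4.978
Arc 3: start y=0.000, vy=4.978 → t=1.016, apex=1.264, x_land=46.219, impact vy=-4.978
  bounce: vy ← 0.47·4.978 = 2.340
Arc 4: start y=0.000, vy=2.340 → t=0.477, apex=0.279, x_land=49.432, impact vy=-2.340
  bounce: vy ← 0.47·2.340 = 1.100
Arc 5: start y=0.000, vy=1.100 → t=0.224, apex=0.062, x_land=50.943, impact vy=-1.100
  bounce: vy ← 0.47·1.100 = 0.517
Arc 6: start y=0.000, vy=0.517 → t=0.105, apex=0.014, x_land=51.653, impact vy=-0.517
  bounce: vy ← 0.47·0.517 = 0.243
Arc 7: start y=0.000, vy=0.243 → t=0.050, apex=0.003, x_land=51.986, impact vy=-0.243
  bounce: vy ← 0.47·0.243 = 0.114

1 3.690 25.908 24.835
2 2.161 5.723 39.382
3 1.016 1.264 46.219
4 0.477 0.279 49.432
5 0.224 0.062 50.943
6 0.105 0.014 51.653
7 0.050 0.003 51.986
final: 51.986 0.114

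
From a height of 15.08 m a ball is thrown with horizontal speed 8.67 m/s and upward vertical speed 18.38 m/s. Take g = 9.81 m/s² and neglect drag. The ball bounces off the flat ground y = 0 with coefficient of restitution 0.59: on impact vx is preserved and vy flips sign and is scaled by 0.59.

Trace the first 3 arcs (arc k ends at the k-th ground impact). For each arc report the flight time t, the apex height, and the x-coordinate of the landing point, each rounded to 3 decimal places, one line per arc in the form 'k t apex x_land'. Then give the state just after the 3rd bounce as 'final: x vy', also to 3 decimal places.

1 4.440 32.298 38.492
2 3.028 11.243 64.745
3 1.787 3.914 80.234
final: 80.234 5.170

Arc 1: start y=15.080, vy=18.380 → t=4.440, apex=32.298, x_land=38.492, impact vy=-25.173
  bounce: vy ← 0.59·25.173 = 14.852
Arc 2: start y=0.000, vy=14.852 → t=3.028, apex=11.243, x_land=64.745, impact vy=-14.852
  bounce: vy ← 0.59·14.852 = 8.763
Arc 3: start y=0.000, vy=8.763 → t=1.787, apex=3.914, x_land=80.234, impact vy=-8.763
  bounce: vy ← 0.59·8.763 = 5.170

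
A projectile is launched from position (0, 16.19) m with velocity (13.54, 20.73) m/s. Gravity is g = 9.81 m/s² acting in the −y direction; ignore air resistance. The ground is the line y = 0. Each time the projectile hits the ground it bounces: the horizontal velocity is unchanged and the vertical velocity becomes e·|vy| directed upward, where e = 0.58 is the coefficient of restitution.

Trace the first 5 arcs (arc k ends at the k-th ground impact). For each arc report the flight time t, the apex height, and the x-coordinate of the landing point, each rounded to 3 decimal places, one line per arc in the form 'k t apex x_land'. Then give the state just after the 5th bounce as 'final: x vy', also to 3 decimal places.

1 4.900 38.093 66.345
2 3.233 12.814 110.115
3 1.875 4.311 135.502
4 1.087 1.450 150.226
5 0.631 0.488 158.766
final: 158.766 1.794

Arc 1: start y=16.190, vy=20.730 → t=4.900, apex=38.093, x_land=66.345, impact vy=-27.338
  bounce: vy ← 0.58·27.338 = 15.856
Arc 2: start y=0.000, vy=15.856 → t=3.233, apex=12.814, x_land=110.115, impact vy=-15.856
  bounce: vy ← 0.58·15.856 = 9.197
Arc 3: start y=0.000, vy=9.197 → t=1.875, apex=4.311, x_land=135.502, impact vy=-9.197
  bounce: vy ← 0.58·9.197 = 5.334
Arc 4: start y=0.000, vy=5.334 → t=1.087, apex=1.450, x_land=150.226, impact vy=-5.334
  bounce: vy ← 0.58·5.334 = 3.094
Arc 5: start y=0.000, vy=3.094 → t=0.631, apex=0.488, x_land=158.766, impact vy=-3.094
  bounce: vy ← 0.58·3.094 = 1.794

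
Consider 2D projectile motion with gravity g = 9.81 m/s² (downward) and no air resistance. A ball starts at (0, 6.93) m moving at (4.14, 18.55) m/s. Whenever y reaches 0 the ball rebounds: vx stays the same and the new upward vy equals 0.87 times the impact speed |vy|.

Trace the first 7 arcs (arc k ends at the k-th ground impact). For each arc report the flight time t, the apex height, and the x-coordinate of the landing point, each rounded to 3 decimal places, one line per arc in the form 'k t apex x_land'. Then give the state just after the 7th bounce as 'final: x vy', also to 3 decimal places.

1 4.124 24.468 17.075
2 3.886 18.520 33.164
3 3.381 14.018 47.162
4 2.942 10.610 59.340
5 2.559 8.031 69.934
6 2.226 6.079 79.152
7 1.937 4.601 87.171
final: 87.171 8.266

Arc 1: start y=6.930, vy=18.550 → t=4.124, apex=24.468, x_land=17.075, impact vy=-21.910
  bounce: vy ← 0.87·21.910 = 19.062
Arc 2: start y=0.000, vy=19.062 → t=3.886, apex=18.520, x_land=33.164, impact vy=-19.062
  bounce: vy ← 0.87·19.062 = 16.584
Arc 3: start y=0.000, vy=16.584 → t=3.381, apex=14.018, x_land=47.162, impact vy=-16.584
  bounce: vy ← 0.87·16.584 = 14.428
Arc 4: start y=0.000, vy=14.428 → t=2.942, apex=10.610, x_land=59.340, impact vy=-14.428
  bounce: vy ← 0.87·14.428 = 12.552
Arc 5: start y=0.000, vy=12.552 → t=2.559, apex=8.031, x_land=69.934, impact vy=-12.552
  bounce: vy ← 0.87·12.552 = 10.921
Arc 6: start y=0.000, vy=10.921 → t=2.226, apex=6.079, x_land=79.152, impact vy=-10.921
  bounce: vy ← 0.87·10.921 = 9.501
Arc 7: start y=0.000, vy=9.501 → t=1.937, apex=4.601, x_land=87.171, impact vy=-9.501
  bounce: vy ← 0.87·9.501 = 8.266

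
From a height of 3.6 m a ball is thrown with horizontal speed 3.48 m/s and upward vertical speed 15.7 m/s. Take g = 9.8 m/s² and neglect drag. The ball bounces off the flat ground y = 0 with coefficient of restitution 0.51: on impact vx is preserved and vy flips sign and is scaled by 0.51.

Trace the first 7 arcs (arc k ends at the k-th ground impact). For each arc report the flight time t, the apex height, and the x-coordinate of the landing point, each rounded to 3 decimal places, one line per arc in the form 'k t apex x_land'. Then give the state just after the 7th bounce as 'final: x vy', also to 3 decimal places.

Arc 1: start y=3.600, vy=15.700 → t=3.419, apex=16.176, x_land=11.898, impact vy=-17.806
  bounce: vy ← 0.51·17.806 = 9.081
Arc 2: start y=0.000, vy=9.081 → t=1.853, apex=4.207, x_land=18.347, impact vy=-9.081
  bounce: vy ← 0.51·9.081 = 4.631
Arc 3: start y=0.000, vy=4.631 → t=0.945, apex=1.094, x_land=21.637, impact vy=-4.631
  bounce: vy ← 0.51·4.631 = 2.362
Arc 4: start y=0.000, vy=2.362 → t=0.482, apex=0.285, x_land=23.314, impact vy=-2.362
  bounce: vy ← 0.51·2.362 = 1.205
Arc 5: start y=0.000, vy=1.205 → t=0.246, apex=0.074, x_land=24.170, impact vy=-1.205
  bounce: vy ← 0.51·1.205 = 0.614
Arc 6: start y=0.000, vy=0.614 → t=0.125, apex=0.019, x_land=24.606, impact vy=-0.614
  bounce: vy ← 0.51·0.614 = 0.313
Arc 7: start y=0.000, vy=0.313 → t=0.064, apex=0.005, x_land=24.828, impact vy=-0.313
  bounce: vy ← 0.51·0.313 = 0.160

1 3.419 16.176 11.898
2 1.853 4.207 18.347
3 0.945 1.094 21.637
4 0.482 0.285 23.314
5 0.246 0.074 24.170
6 0.125 0.019 24.606
7 0.064 0.005 24.828
final: 24.828 0.160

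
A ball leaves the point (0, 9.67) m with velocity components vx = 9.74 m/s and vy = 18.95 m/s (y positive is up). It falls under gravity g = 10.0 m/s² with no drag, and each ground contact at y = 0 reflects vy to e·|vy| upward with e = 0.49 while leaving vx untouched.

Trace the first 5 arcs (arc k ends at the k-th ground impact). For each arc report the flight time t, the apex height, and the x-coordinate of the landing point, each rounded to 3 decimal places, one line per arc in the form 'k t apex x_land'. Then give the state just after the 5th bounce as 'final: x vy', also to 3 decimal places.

1 4.246 27.625 41.352
2 2.304 6.633 63.788
3 1.129 1.593 74.782
4 0.553 0.382 80.169
5 0.271 0.092 82.808
final: 82.808 0.664

Arc 1: start y=9.670, vy=18.950 → t=4.246, apex=27.625, x_land=41.352, impact vy=-23.505
  bounce: vy ← 0.49·23.505 = 11.518
Arc 2: start y=0.000, vy=11.518 → t=2.304, apex=6.633, x_land=63.788, impact vy=-11.518
  bounce: vy ← 0.49·11.518 = 5.644
Arc 3: start y=0.000, vy=5.644 → t=1.129, apex=1.593, x_land=74.782, impact vy=-5.644
  bounce: vy ← 0.49·5.644 = 2.765
Arc 4: start y=0.000, vy=2.765 → t=0.553, apex=0.382, x_land=80.169, impact vy=-2.765
  bounce: vy ← 0.49·2.765 = 1.355
Arc 5: start y=0.000, vy=1.355 → t=0.271, apex=0.092, x_land=82.808, impact vy=-1.355
  bounce: vy ← 0.49·1.355 = 0.664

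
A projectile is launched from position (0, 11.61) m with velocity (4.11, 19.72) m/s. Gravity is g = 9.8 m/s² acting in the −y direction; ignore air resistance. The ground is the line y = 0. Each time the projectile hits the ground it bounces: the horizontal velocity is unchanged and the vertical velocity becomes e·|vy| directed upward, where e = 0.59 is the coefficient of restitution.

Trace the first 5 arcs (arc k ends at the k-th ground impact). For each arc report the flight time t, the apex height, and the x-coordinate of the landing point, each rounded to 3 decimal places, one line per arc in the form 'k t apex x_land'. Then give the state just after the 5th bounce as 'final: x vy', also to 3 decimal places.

Arc 1: start y=11.610, vy=19.720 → t=4.546, apex=31.451, x_land=18.683, impact vy=-24.828
  bounce: vy ← 0.59·24.828 = 14.649
Arc 2: start y=0.000, vy=14.649 → t=2.990, apex=10.948, x_land=30.970, impact vy=-14.649
  bounce: vy ← 0.59·14.649 = 8.643
Arc 3: start y=0.000, vy=8.643 → t=1.764, apex=3.811, x_land=38.219, impact vy=-8.643
  bounce: vy ← 0.59·8.643 = 5.099
Arc 4: start y=0.000, vy=5.099 → t=1.041, apex=1.327, x_land=42.496, impact vy=-5.099
  bounce: vy ← 0.59·5.099 = 3.009
Arc 5: start y=0.000, vy=3.009 → t=0.614, apex=0.462, x_land=45.020, impact vy=-3.009
  bounce: vy ← 0.59·3.009 = 1.775

1 4.546 31.451 18.683
2 2.990 10.948 30.970
3 1.764 3.811 38.219
4 1.041 1.327 42.496
5 0.614 0.462 45.020
final: 45.020 1.775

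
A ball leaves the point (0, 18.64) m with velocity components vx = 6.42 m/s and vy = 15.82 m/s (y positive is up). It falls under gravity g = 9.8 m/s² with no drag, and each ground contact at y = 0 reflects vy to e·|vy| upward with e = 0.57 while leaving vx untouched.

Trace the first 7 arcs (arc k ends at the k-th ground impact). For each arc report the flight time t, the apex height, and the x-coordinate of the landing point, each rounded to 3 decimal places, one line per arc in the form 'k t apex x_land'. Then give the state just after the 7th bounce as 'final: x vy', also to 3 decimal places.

Arc 1: start y=18.640, vy=15.820 → t=4.146, apex=31.409, x_land=26.618, impact vy=-24.812
  bounce: vy ← 0.57·24.812 = 14.143
Arc 2: start y=0.000, vy=14.143 → t=2.886, apex=10.205, x_land=45.148, impact vy=-14.143
  bounce: vy ← 0.57·14.143 = 8.061
Arc 3: start y=0.000, vy=8.061 → t=1.645, apex=3.316, x_land=55.710, impact vy=-8.061
  bounce: vy ← 0.57·8.061 = 4.595
Arc 4: start y=0.000, vy=4.595 → t=0.938, apex=1.077, x_land=61.730, impact vy=-4.595
  bounce: vy ← 0.57·4.595 = 2.619
Arc 5: start y=0.000, vy=2.619 → t=0.535, apex=0.350, x_land=65.161, impact vy=-2.619
  bounce: vy ← 0.57·2.619 = 1.493
Arc 6: start y=0.000, vy=1.493 → t=0.305, apex=0.114, x_land=67.117, impact vy=-1.493
  bounce: vy ← 0.57·1.493 = 0.851
Arc 7: start y=0.000, vy=0.851 → t=0.174, apex=0.037, x_land=68.232, impact vy=-0.851
  bounce: vy ← 0.57·0.851 = 0.485

1 4.146 31.409 26.618
2 2.886 10.205 45.148
3 1.645 3.316 55.710
4 0.938 1.077 61.730
5 0.535 0.350 65.161
6 0.305 0.114 67.117
7 0.174 0.037 68.232
final: 68.232 0.485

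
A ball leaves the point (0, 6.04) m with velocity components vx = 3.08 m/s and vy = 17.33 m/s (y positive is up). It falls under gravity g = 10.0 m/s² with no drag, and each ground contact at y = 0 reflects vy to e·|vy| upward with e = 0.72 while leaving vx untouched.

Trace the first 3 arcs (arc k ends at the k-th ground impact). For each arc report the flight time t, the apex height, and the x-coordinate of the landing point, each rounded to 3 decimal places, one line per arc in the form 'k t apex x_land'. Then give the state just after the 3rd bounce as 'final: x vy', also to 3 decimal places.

Arc 1: start y=6.040, vy=17.330 → t=3.785, apex=21.056, x_land=11.658, impact vy=-20.521
  bounce: vy ← 0.72·20.521 = 14.775
Arc 2: start y=0.000, vy=14.775 → t=2.955, apex=10.916, x_land=20.760, impact vy=-14.775
  bounce: vy ← 0.72·14.775 = 10.638
Arc 3: start y=0.000, vy=10.638 → t=2.128, apex=5.659, x_land=27.313, impact vy=-10.638
  bounce: vy ← 0.72·10.638 = 7.660

1 3.785 21.056 11.658
2 2.955 10.916 20.760
3 2.128 5.659 27.313
final: 27.313 7.660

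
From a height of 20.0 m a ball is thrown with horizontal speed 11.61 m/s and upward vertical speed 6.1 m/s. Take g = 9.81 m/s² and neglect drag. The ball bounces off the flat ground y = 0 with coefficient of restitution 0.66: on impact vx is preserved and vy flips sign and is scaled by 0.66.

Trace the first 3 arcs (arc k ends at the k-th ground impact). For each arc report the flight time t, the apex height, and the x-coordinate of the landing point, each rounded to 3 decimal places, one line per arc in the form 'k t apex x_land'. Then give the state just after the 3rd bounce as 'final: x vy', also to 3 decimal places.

1 2.735 21.897 31.749
2 2.789 9.538 64.129
3 1.841 4.155 85.500
final: 85.500 5.959

Arc 1: start y=20.000, vy=6.100 → t=2.735, apex=21.897, x_land=31.749, impact vy=-20.727
  bounce: vy ← 0.66·20.727 = 13.680
Arc 2: start y=0.000, vy=13.680 → t=2.789, apex=9.538, x_land=64.129, impact vy=-13.680
  bounce: vy ← 0.66·13.680 = 9.029
Arc 3: start y=0.000, vy=9.029 → t=1.841, apex=4.155, x_land=85.500, impact vy=-9.029
  bounce: vy ← 0.66·9.029 = 5.959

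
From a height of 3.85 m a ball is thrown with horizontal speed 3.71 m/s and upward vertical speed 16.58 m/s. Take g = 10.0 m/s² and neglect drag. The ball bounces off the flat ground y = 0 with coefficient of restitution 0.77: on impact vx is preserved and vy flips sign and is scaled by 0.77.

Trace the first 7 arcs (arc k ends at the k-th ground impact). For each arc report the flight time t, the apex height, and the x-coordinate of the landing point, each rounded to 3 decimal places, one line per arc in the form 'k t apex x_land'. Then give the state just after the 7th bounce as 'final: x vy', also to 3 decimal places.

1 3.534 17.595 13.111
2 2.889 10.432 23.828
3 2.224 6.185 32.081
4 1.713 3.667 38.436
5 1.319 2.174 43.329
6 1.016 1.289 47.096
7 0.782 0.764 49.997
final: 49.997 3.011

Arc 1: start y=3.850, vy=16.580 → t=3.534, apex=17.595, x_land=13.111, impact vy=-18.759
  bounce: vy ← 0.77·18.759 = 14.444
Arc 2: start y=0.000, vy=14.444 → t=2.889, apex=10.432, x_land=23.828, impact vy=-14.444
  bounce: vy ← 0.77·14.444 = 11.122
Arc 3: start y=0.000, vy=11.122 → t=2.224, apex=6.185, x_land=32.081, impact vy=-11.122
  bounce: vy ← 0.77·11.122 = 8.564
Arc 4: start y=0.000, vy=8.564 → t=1.713, apex=3.667, x_land=38.436, impact vy=-8.564
  bounce: vy ← 0.77·8.564 = 6.594
Arc 5: start y=0.000, vy=6.594 → t=1.319, apex=2.174, x_land=43.329, impact vy=-6.594
  bounce: vy ← 0.77·6.594 = 5.078
Arc 6: start y=0.000, vy=5.078 → t=1.016, apex=1.289, x_land=47.096, impact vy=-5.078
  bounce: vy ← 0.77·5.078 = 3.910
Arc 7: start y=0.000, vy=3.910 → t=0.782, apex=0.764, x_land=49.997, impact vy=-3.910
  bounce: vy ← 0.77·3.910 = 3.011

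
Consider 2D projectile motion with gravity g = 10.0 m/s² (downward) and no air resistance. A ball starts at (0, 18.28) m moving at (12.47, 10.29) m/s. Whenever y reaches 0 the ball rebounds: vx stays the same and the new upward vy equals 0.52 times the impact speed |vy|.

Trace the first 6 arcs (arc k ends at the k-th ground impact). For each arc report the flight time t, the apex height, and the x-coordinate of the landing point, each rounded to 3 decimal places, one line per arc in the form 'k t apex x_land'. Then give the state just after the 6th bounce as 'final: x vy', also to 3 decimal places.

1 3.200 23.574 39.909
2 2.258 6.374 68.069
3 1.174 1.724 82.712
4 0.611 0.466 90.326
5 0.318 0.126 94.286
6 0.165 0.034 96.345
final: 96.345 0.429

Arc 1: start y=18.280, vy=10.290 → t=3.200, apex=23.574, x_land=39.909, impact vy=-21.714
  bounce: vy ← 0.52·21.714 = 11.291
Arc 2: start y=0.000, vy=11.291 → t=2.258, apex=6.374, x_land=68.069, impact vy=-11.291
  bounce: vy ← 0.52·11.291 = 5.871
Arc 3: start y=0.000, vy=5.871 → t=1.174, apex=1.724, x_land=82.712, impact vy=-5.871
  bounce: vy ← 0.52·5.871 = 3.053
Arc 4: start y=0.000, vy=3.053 → t=0.611, apex=0.466, x_land=90.326, impact vy=-3.053
  bounce: vy ← 0.52·3.053 = 1.588
Arc 5: start y=0.000, vy=1.588 → t=0.318, apex=0.126, x_land=94.286, impact vy=-1.588
  bounce: vy ← 0.52·1.588 = 0.826
Arc 6: start y=0.000, vy=0.826 → t=0.165, apex=0.034, x_land=96.345, impact vy=-0.826
  bounce: vy ← 0.52·0.826 = 0.429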